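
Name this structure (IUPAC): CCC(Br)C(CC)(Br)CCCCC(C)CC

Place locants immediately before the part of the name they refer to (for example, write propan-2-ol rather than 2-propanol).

3,4-dibromo-4-ethyl-9-methylundecane

The longest carbon chain is 11 atoms: the parent is undecane.
The numbering direction is chosen so that the substituent locant set {3,4,4,9} is lower than {3,8,8,9} at the first point of difference.
This places bromo groups at C-3 and C-4; an ethyl group at C-4; a methyl group at C-9.
The substituents are ordered alphabetically, ignoring any di-/tri- multipliers.
Putting it together: 3,4-dibromo-4-ethyl-9-methylundecane.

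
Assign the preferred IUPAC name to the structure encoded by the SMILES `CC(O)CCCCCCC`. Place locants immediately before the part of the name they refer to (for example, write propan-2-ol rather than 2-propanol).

Counting along the main chain through the –OH group gives 9 carbons: the parent is nonane.
The principal characteristic group is an alcohol (–OH), named with the suffix -ol.
Number the chain so that numbering from this end puts the hydroxyl group at C-2 rather than C-8.
That gives the hydroxyl at C-2.
Assembling the pieces gives nonan-2-ol.

nonan-2-ol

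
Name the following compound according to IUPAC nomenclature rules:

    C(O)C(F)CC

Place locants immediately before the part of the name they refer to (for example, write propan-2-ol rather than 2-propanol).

2-fluorobutan-1-ol

Counting along the main chain through the –OH group gives 4 carbons: the parent is butane.
The highest-priority functional group is an alcohol (–OH), so the name ends in -ol.
The numbering direction is chosen so that numbering from this end puts the hydroxyl group at C-1 rather than C-4.
That gives the hydroxyl at C-1; a fluoro group at C-2.
The name is 2-fluorobutan-1-ol.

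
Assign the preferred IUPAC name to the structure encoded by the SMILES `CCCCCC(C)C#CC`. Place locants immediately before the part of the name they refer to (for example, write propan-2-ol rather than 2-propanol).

Counting along the main chain through the multiple bond gives 9 carbons: the parent is nonane.
The chain contains a C≡C triple bond, so the unsaturation ending is -yne.
Choose the numbering such that numbering from this end puts the triple bond at C-2 rather than C-7.
That gives the triple bond between C-2 and C-3; a methyl group at C-4.
Assembling the pieces gives 4-methylnon-2-yne.

4-methylnon-2-yne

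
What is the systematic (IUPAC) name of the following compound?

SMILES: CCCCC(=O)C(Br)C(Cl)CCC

6-bromo-7-chlorodecan-5-one

The longest chain bearing the carbonyl is 10 carbons long (decane).
The principal characteristic group is a ketone (C=O on an internal carbon), named with the suffix -one.
The numbering direction is chosen so that numbering from this end puts the carbonyl group at C-5 rather than C-6.
That gives the carbonyl at C-5; a bromo group at C-6; a chloro group at C-7.
Prefixes are listed alphabetically: bromo, chloro.
Putting it together: 6-bromo-7-chlorodecan-5-one.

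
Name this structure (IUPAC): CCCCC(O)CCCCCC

Counting along the main chain through the –OH group gives 11 carbons: the parent is undecane.
The principal characteristic group is an alcohol (–OH), named with the suffix -ol.
Number the chain so that numbering from this end puts the hydroxyl group at C-5 rather than C-7.
That gives the hydroxyl at C-5.
Assembling the pieces gives undecan-5-ol.

undecan-5-ol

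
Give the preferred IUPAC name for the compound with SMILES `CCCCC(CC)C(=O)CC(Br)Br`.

The longest carbon chain that includes the carbonyl has 8 carbons, so the parent hydride is octane.
The principal characteristic group is a ketone (C=O on an internal carbon), named with the suffix -one.
Choose the numbering such that numbering from this end puts the carbonyl group at C-3 rather than C-6.
That gives the carbonyl at C-3; two bromo groups at C-1; an ethyl group at C-4.
The substituents are ordered alphabetically, ignoring any di-/tri- multipliers.
Putting it together: 1,1-dibromo-4-ethyloctan-3-one.

1,1-dibromo-4-ethyloctan-3-one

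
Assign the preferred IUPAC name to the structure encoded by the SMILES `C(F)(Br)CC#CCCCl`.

Counting along the main chain through the multiple bond gives 6 carbons: the parent is hexane.
There is one C≡C triple bond, indicated by the ending -yne.
Choose the numbering such that the substituent locant set {1,1,6} is lower than {1,6,6} at the first point of difference.
This places the triple bond between C-3 and C-4; a bromo group at C-1; a chloro group at C-6; a fluoro group at C-1.
The substituents are ordered alphabetically, ignoring any di-/tri- multipliers.
Putting it together: 1-bromo-6-chloro-1-fluorohex-3-yne.

1-bromo-6-chloro-1-fluorohex-3-yne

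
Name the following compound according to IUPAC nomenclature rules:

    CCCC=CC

hex-2-ene

The longest carbon chain that includes the multiple bond has 6 carbons, so the parent hydride is hexane.
There is one C=C double bond, indicated by the ending -ene.
The numbering direction is chosen so that numbering from this end puts the double bond at C-2 rather than C-4.
This places the double bond between C-2 and C-3.
The name is hex-2-ene.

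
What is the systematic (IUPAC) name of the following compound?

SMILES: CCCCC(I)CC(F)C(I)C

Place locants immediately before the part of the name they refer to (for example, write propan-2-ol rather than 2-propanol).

3-fluoro-2,5-diiodononane

The longest continuous carbon chain has 9 atoms, so the parent hydride is nonane.
The numbering direction is chosen so that the substituent locant set {2,3,5} is lower than {5,7,8} at the first point of difference.
That gives a fluoro group at C-3; iodo groups at C-2 and C-5.
Substituent prefixes are cited in alphabetical order (multiplying prefixes like di-/tri- are ignored for ordering).
The name is 3-fluoro-2,5-diiodononane.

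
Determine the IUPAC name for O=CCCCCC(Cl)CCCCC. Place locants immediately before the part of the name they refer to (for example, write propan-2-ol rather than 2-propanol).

6-chloroundecanal

The longest chain bearing the –CHO group is 11 carbons long (undecane).
An aldehyde (terminal –CHO) is the principal characteristic group, giving the suffix -al.
Number the chain so that the aldehyde carbon is C-1 by definition.
This places a chloro group at C-6.
The name is 6-chloroundecanal.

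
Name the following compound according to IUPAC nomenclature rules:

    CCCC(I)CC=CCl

The longest carbon chain that includes the multiple bond has 7 carbons, so the parent hydride is heptane.
The chain contains a C=C double bond, so the unsaturation ending is -ene.
The numbering direction is chosen so that numbering from this end puts the double bond at C-1 rather than C-6.
That gives the double bond between C-1 and C-2; a chloro group at C-1; an iodo group at C-4.
Substituent prefixes are cited in alphabetical order (multiplying prefixes like di-/tri- are ignored for ordering).
Putting it together: 1-chloro-4-iodohept-1-ene.

1-chloro-4-iodohept-1-ene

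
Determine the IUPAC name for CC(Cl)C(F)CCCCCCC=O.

9-chloro-8-fluorodecanal

The longest carbon chain that includes the –CHO group has 10 carbons, so the parent hydride is decane.
An aldehyde (terminal –CHO) is the principal characteristic group, giving the suffix -al.
The numbering direction is chosen so that the aldehyde carbon is C-1 by definition.
That gives a chloro group at C-9; a fluoro group at C-8.
The substituents are ordered alphabetically, ignoring any di-/tri- multipliers.
The name is 9-chloro-8-fluorodecanal.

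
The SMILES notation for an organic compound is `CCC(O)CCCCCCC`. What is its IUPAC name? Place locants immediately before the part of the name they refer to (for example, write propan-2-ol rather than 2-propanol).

The longest chain bearing the –OH group is 10 carbons long (decane).
The highest-priority functional group is an alcohol (–OH), so the name ends in -ol.
Choose the numbering such that numbering from this end puts the hydroxyl group at C-3 rather than C-8.
That gives the hydroxyl at C-3.
The name is decan-3-ol.

decan-3-ol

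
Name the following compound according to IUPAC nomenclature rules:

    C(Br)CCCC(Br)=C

Counting along the main chain through the multiple bond gives 6 carbons: the parent is hexane.
There is one C=C double bond, indicated by the ending -ene.
The numbering direction is chosen so that numbering from this end puts the double bond at C-1 rather than C-5.
With this numbering: the double bond between C-1 and C-2; bromo groups at C-2 and C-6.
Assembling the pieces gives 2,6-dibromohex-1-ene.

2,6-dibromohex-1-ene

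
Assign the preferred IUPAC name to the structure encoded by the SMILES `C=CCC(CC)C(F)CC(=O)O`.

The longest chain bearing the –COOH group and the multiple bond is 7 carbons long (heptane).
The principal characteristic group is a carboxylic acid (terminal –COOH), named with the suffix -oic acid.
The chain contains a C=C double bond, so the unsaturation ending is -ene.
The numbering direction is chosen so that the carboxylic acid carbon is C-1 by definition.
This places the double bond between C-6 and C-7; an ethyl group at C-4; a fluoro group at C-3.
The substituents are ordered alphabetically, ignoring any di-/tri- multipliers.
The name is 4-ethyl-3-fluorohept-6-enoic acid.

4-ethyl-3-fluorohept-6-enoic acid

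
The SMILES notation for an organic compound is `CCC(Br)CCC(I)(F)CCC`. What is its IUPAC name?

3-bromo-6-fluoro-6-iodononane

The parent chain contains 9 carbons (nonane).
The numbering direction is chosen so that the substituent locant set {3,6,6} is lower than {4,4,7} at the first point of difference.
With this numbering: a bromo group at C-3; a fluoro group at C-6; an iodo group at C-6.
Substituent prefixes are cited in alphabetical order (multiplying prefixes like di-/tri- are ignored for ordering).
Putting it together: 3-bromo-6-fluoro-6-iodononane.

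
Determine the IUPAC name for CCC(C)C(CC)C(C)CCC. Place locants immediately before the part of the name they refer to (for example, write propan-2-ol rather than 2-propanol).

The parent chain contains 8 carbons (octane).
The numbering direction is chosen so that the substituent locant set {3,4,5} is lower than {4,5,6} at the first point of difference.
That gives an ethyl group at C-4; methyl groups at C-3 and C-5.
Substituent prefixes are cited in alphabetical order (multiplying prefixes like di-/tri- are ignored for ordering).
The name is 4-ethyl-3,5-dimethyloctane.

4-ethyl-3,5-dimethyloctane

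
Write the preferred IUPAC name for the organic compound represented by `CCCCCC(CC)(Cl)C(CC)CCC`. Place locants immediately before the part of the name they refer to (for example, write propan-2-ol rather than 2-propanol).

The parent chain contains 10 carbons (decane).
Choose the numbering such that the substituent locant set {4,5,5} is lower than {6,6,7} at the first point of difference.
With this numbering: a chloro group at C-5; ethyl groups at C-4 and C-5.
Prefixes are listed alphabetically: chloro, ethyl.
The name is 5-chloro-4,5-diethyldecane.

5-chloro-4,5-diethyldecane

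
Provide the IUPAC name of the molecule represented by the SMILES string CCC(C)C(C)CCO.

The longest chain bearing the –OH group is 6 carbons long (hexane).
An alcohol (–OH) is the principal characteristic group, giving the suffix -ol.
Choose the numbering such that numbering from this end puts the hydroxyl group at C-1 rather than C-6.
That gives the hydroxyl at C-1; methyl groups at C-3 and C-4.
Assembling the pieces gives 3,4-dimethylhexan-1-ol.

3,4-dimethylhexan-1-ol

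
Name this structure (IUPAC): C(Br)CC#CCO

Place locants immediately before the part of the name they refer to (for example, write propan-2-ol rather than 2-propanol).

The longest carbon chain that includes the –OH group and the multiple bond has 5 carbons, so the parent hydride is pentane.
The principal characteristic group is an alcohol (–OH), named with the suffix -ol.
A C≡C triple bond in the chain gives the infix -yne-.
Choose the numbering such that numbering from this end puts the hydroxyl group at C-1 rather than C-5.
This places the hydroxyl at C-1; the triple bond between C-2 and C-3; a bromo group at C-5.
Putting it together: 5-bromopent-2-yn-1-ol.

5-bromopent-2-yn-1-ol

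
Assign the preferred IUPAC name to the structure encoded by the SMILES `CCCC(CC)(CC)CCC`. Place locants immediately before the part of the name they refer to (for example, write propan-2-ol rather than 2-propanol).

4,4-diethylheptane

The longest carbon chain is 7 atoms: the parent is heptane.
Both numbering directions give the same locant set; either may be used.
That gives two ethyl groups at C-4.
Putting it together: 4,4-diethylheptane.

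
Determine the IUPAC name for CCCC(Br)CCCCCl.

5-bromo-1-chlorooctane

The longest carbon chain is 8 atoms: the parent is octane.
Choose the numbering such that the substituent locant set {1,5} is lower than {4,8} at the first point of difference.
That gives a bromo group at C-5; a chloro group at C-1.
The substituents are ordered alphabetically, ignoring any di-/tri- multipliers.
Assembling the pieces gives 5-bromo-1-chlorooctane.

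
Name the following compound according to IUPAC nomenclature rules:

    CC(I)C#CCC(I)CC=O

3,7-diiodooct-5-ynal

The longest chain bearing the –CHO group and the multiple bond is 8 carbons long (octane).
The principal characteristic group is an aldehyde (terminal –CHO), named with the suffix -al.
The chain contains a C≡C triple bond, so the unsaturation ending is -yne.
Choose the numbering such that the aldehyde carbon is C-1 by definition.
With this numbering: the triple bond between C-5 and C-6; iodo groups at C-3 and C-7.
The name is 3,7-diiodooct-5-ynal.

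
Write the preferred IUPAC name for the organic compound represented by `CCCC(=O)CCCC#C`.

non-8-yn-4-one

The longest carbon chain that includes the carbonyl and the multiple bond has 9 carbons, so the parent hydride is nonane.
The principal characteristic group is a ketone (C=O on an internal carbon), named with the suffix -one.
There is one C≡C triple bond, indicated by the ending -yne.
Choose the numbering such that numbering from this end puts the carbonyl group at C-4 rather than C-6.
This places the carbonyl at C-4; the triple bond between C-8 and C-9.
The name is non-8-yn-4-one.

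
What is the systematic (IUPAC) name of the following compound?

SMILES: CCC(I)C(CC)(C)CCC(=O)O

4-ethyl-5-iodo-4-methylheptanoic acid

Counting along the main chain through the –COOH group gives 7 carbons: the parent is heptane.
The highest-priority functional group is a carboxylic acid (terminal –COOH), so the name ends in -oic acid.
Choose the numbering such that the carboxylic acid carbon is C-1 by definition.
This places an ethyl group at C-4; an iodo group at C-5; a methyl group at C-4.
Prefixes are listed alphabetically: ethyl, iodo, methyl.
Putting it together: 4-ethyl-5-iodo-4-methylheptanoic acid.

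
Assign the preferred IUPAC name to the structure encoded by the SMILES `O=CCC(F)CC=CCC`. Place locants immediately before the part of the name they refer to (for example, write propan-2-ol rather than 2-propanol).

The longest carbon chain that includes the –CHO group and the multiple bond has 8 carbons, so the parent hydride is octane.
The principal characteristic group is an aldehyde (terminal –CHO), named with the suffix -al.
A C=C double bond in the chain gives the infix -ene-.
Number the chain so that the aldehyde carbon is C-1 by definition.
This places the double bond between C-5 and C-6; a fluoro group at C-3.
Putting it together: 3-fluorooct-5-enal.

3-fluorooct-5-enal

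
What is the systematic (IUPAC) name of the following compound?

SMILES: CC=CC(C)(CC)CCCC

4-ethyl-4-methyloct-2-ene

Counting along the main chain through the multiple bond gives 8 carbons: the parent is octane.
There is one C=C double bond, indicated by the ending -ene.
The numbering direction is chosen so that numbering from this end puts the double bond at C-2 rather than C-6.
That gives the double bond between C-2 and C-3; an ethyl group at C-4; a methyl group at C-4.
Prefixes are listed alphabetically: ethyl, methyl.
The name is 4-ethyl-4-methyloct-2-ene.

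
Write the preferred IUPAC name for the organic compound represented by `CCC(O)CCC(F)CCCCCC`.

6-fluorododecan-3-ol

Counting along the main chain through the –OH group gives 12 carbons: the parent is dodecane.
The highest-priority functional group is an alcohol (–OH), so the name ends in -ol.
The numbering direction is chosen so that numbering from this end puts the hydroxyl group at C-3 rather than C-10.
That gives the hydroxyl at C-3; a fluoro group at C-6.
The name is 6-fluorododecan-3-ol.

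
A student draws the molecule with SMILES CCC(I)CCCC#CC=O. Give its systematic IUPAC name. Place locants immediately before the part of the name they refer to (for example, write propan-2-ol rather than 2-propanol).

Counting along the main chain through the –CHO group and the multiple bond gives 9 carbons: the parent is nonane.
The principal characteristic group is an aldehyde (terminal –CHO), named with the suffix -al.
A C≡C triple bond in the chain gives the infix -yne-.
Number the chain so that the aldehyde carbon is C-1 by definition.
With this numbering: the triple bond between C-2 and C-3; an iodo group at C-7.
The name is 7-iodonon-2-ynal.

7-iodonon-2-ynal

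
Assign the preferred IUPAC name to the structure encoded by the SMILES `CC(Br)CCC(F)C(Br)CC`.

The longest carbon chain is 8 atoms: the parent is octane.
Number the chain so that the substituent locant set {2,5,6} is lower than {3,4,7} at the first point of difference.
That gives bromo groups at C-2 and C-6; a fluoro group at C-5.
Substituent prefixes are cited in alphabetical order (multiplying prefixes like di-/tri- are ignored for ordering).
The name is 2,6-dibromo-5-fluorooctane.

2,6-dibromo-5-fluorooctane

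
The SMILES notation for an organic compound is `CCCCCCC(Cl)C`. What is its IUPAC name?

The parent chain contains 8 carbons (octane).
Choose the numbering such that the substituent locant set {2} is lower than {7} at the first point of difference.
This places a chloro group at C-2.
Putting it together: 2-chlorooctane.

2-chlorooctane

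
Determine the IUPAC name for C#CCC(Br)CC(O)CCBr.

1,5-dibromooct-7-yn-3-ol

The longest carbon chain that includes the –OH group and the multiple bond has 8 carbons, so the parent hydride is octane.
The highest-priority functional group is an alcohol (–OH), so the name ends in -ol.
A C≡C triple bond in the chain gives the infix -yne-.
Number the chain so that numbering from this end puts the hydroxyl group at C-3 rather than C-6.
This places the hydroxyl at C-3; the triple bond between C-7 and C-8; bromo groups at C-1 and C-5.
Putting it together: 1,5-dibromooct-7-yn-3-ol.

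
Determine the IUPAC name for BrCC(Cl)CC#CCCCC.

Counting along the main chain through the multiple bond gives 9 carbons: the parent is nonane.
The chain contains a C≡C triple bond, so the unsaturation ending is -yne.
The numbering direction is chosen so that numbering from this end puts the triple bond at C-4 rather than C-5.
With this numbering: the triple bond between C-4 and C-5; a bromo group at C-1; a chloro group at C-2.
The substituents are ordered alphabetically, ignoring any di-/tri- multipliers.
Putting it together: 1-bromo-2-chloronon-4-yne.

1-bromo-2-chloronon-4-yne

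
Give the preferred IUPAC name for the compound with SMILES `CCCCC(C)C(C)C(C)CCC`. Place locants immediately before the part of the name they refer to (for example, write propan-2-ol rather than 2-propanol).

The longest continuous carbon chain has 10 atoms, so the parent hydride is decane.
The numbering direction is chosen so that the substituent locant set {4,5,6} is lower than {5,6,7} at the first point of difference.
This places methyl groups at C-4 and C-5 and C-6.
Assembling the pieces gives 4,5,6-trimethyldecane.

4,5,6-trimethyldecane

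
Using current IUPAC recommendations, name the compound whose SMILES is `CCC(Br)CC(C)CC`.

The parent chain contains 7 carbons (heptane).
The numbering direction is chosen so that the locant sets are identical either way, so the alphabetically earlier bromo substituent takes the lower locant (3 rather than 5).
With this numbering: a bromo group at C-3; a methyl group at C-5.
Substituent prefixes are cited in alphabetical order (multiplying prefixes like di-/tri- are ignored for ordering).
Assembling the pieces gives 3-bromo-5-methylheptane.

3-bromo-5-methylheptane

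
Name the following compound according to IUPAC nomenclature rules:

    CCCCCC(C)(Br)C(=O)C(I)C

Counting along the main chain through the carbonyl gives 9 carbons: the parent is nonane.
The principal characteristic group is a ketone (C=O on an internal carbon), named with the suffix -one.
Choose the numbering such that numbering from this end puts the carbonyl group at C-3 rather than C-7.
That gives the carbonyl at C-3; a bromo group at C-4; an iodo group at C-2; a methyl group at C-4.
The substituents are ordered alphabetically, ignoring any di-/tri- multipliers.
Assembling the pieces gives 4-bromo-2-iodo-4-methylnonan-3-one.

4-bromo-2-iodo-4-methylnonan-3-one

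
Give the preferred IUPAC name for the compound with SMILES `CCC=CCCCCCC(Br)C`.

Counting along the main chain through the multiple bond gives 11 carbons: the parent is undecane.
A C=C double bond in the chain gives the infix -ene-.
Number the chain so that numbering from this end puts the double bond at C-3 rather than C-8.
This places the double bond between C-3 and C-4; a bromo group at C-10.
Putting it together: 10-bromoundec-3-ene.

10-bromoundec-3-ene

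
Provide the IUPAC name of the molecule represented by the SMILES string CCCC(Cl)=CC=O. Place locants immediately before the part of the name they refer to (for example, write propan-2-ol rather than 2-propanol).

3-chlorohex-2-enal

Counting along the main chain through the –CHO group and the multiple bond gives 6 carbons: the parent is hexane.
An aldehyde (terminal –CHO) is the principal characteristic group, giving the suffix -al.
The chain contains a C=C double bond, so the unsaturation ending is -ene.
The numbering direction is chosen so that the aldehyde carbon is C-1 by definition.
With this numbering: the double bond between C-2 and C-3; a chloro group at C-3.
Assembling the pieces gives 3-chlorohex-2-enal.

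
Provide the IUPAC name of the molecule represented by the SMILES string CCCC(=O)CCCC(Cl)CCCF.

8-chloro-11-fluoroundecan-4-one

Counting along the main chain through the carbonyl gives 11 carbons: the parent is undecane.
The highest-priority functional group is a ketone (C=O on an internal carbon), so the name ends in -one.
Number the chain so that numbering from this end puts the carbonyl group at C-4 rather than C-8.
That gives the carbonyl at C-4; a chloro group at C-8; a fluoro group at C-11.
Prefixes are listed alphabetically: chloro, fluoro.
Assembling the pieces gives 8-chloro-11-fluoroundecan-4-one.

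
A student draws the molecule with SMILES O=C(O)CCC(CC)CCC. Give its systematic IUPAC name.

4-ethylheptanoic acid

The longest chain bearing the –COOH group is 7 carbons long (heptane).
The principal characteristic group is a carboxylic acid (terminal –COOH), named with the suffix -oic acid.
Choose the numbering such that the carboxylic acid carbon is C-1 by definition.
With this numbering: an ethyl group at C-4.
The name is 4-ethylheptanoic acid.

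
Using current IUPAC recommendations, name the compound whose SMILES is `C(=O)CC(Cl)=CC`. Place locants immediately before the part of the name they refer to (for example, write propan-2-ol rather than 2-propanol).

3-chloropent-3-enal

Counting along the main chain through the –CHO group and the multiple bond gives 5 carbons: the parent is pentane.
The principal characteristic group is an aldehyde (terminal –CHO), named with the suffix -al.
There is one C=C double bond, indicated by the ending -ene.
Choose the numbering such that the aldehyde carbon is C-1 by definition.
That gives the double bond between C-3 and C-4; a chloro group at C-3.
The name is 3-chloropent-3-enal.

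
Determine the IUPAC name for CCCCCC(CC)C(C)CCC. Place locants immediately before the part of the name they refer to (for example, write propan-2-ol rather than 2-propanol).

5-ethyl-4-methyldecane

The longest carbon chain is 10 atoms: the parent is decane.
Choose the numbering such that the substituent locant set {4,5} is lower than {6,7} at the first point of difference.
This places an ethyl group at C-5; a methyl group at C-4.
Prefixes are listed alphabetically: ethyl, methyl.
Putting it together: 5-ethyl-4-methyldecane.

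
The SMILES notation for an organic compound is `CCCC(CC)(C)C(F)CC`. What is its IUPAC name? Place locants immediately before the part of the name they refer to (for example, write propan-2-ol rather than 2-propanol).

The parent chain contains 7 carbons (heptane).
The numbering direction is chosen so that the substituent locant set {3,4,4} is lower than {4,4,5} at the first point of difference.
This places an ethyl group at C-4; a fluoro group at C-3; a methyl group at C-4.
The substituents are ordered alphabetically, ignoring any di-/tri- multipliers.
Putting it together: 4-ethyl-3-fluoro-4-methylheptane.

4-ethyl-3-fluoro-4-methylheptane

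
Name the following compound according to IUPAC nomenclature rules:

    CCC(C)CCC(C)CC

3,6-dimethyloctane

The longest continuous carbon chain has 8 atoms, so the parent hydride is octane.
The molecule is symmetric, so either numbering direction gives the same locants.
This places methyl groups at C-3 and C-6.
The name is 3,6-dimethyloctane.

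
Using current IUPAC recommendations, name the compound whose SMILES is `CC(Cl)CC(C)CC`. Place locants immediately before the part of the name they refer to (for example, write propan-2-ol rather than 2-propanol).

2-chloro-4-methylhexane

The longest carbon chain is 6 atoms: the parent is hexane.
Choose the numbering such that the substituent locant set {2,4} is lower than {3,5} at the first point of difference.
That gives a chloro group at C-2; a methyl group at C-4.
The substituents are ordered alphabetically, ignoring any di-/tri- multipliers.
Putting it together: 2-chloro-4-methylhexane.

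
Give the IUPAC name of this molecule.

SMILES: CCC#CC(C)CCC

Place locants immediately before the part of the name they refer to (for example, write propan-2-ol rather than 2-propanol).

5-methyloct-3-yne

Counting along the main chain through the multiple bond gives 8 carbons: the parent is octane.
There is one C≡C triple bond, indicated by the ending -yne.
The numbering direction is chosen so that numbering from this end puts the triple bond at C-3 rather than C-5.
That gives the triple bond between C-3 and C-4; a methyl group at C-5.
Putting it together: 5-methyloct-3-yne.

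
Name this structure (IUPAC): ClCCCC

1-chlorobutane

The longest carbon chain is 4 atoms: the parent is butane.
Choose the numbering such that the substituent locant set {1} is lower than {4} at the first point of difference.
That gives a chloro group at C-1.
Assembling the pieces gives 1-chlorobutane.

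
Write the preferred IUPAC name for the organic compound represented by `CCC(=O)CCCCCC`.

The longest chain bearing the carbonyl is 9 carbons long (nonane).
A ketone (C=O on an internal carbon) is the principal characteristic group, giving the suffix -one.
The numbering direction is chosen so that numbering from this end puts the carbonyl group at C-3 rather than C-7.
With this numbering: the carbonyl at C-3.
Putting it together: nonan-3-one.

nonan-3-one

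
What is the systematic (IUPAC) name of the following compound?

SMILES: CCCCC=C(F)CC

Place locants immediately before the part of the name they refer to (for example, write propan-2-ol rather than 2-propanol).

3-fluorooct-3-ene

The longest carbon chain that includes the multiple bond has 8 carbons, so the parent hydride is octane.
There is one C=C double bond, indicated by the ending -ene.
Choose the numbering such that numbering from this end puts the double bond at C-3 rather than C-5.
With this numbering: the double bond between C-3 and C-4; a fluoro group at C-3.
The name is 3-fluorooct-3-ene.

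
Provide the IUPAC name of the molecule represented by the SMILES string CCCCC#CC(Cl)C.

The longest chain bearing the multiple bond is 8 carbons long (octane).
The chain contains a C≡C triple bond, so the unsaturation ending is -yne.
Choose the numbering such that numbering from this end puts the triple bond at C-3 rather than C-5.
That gives the triple bond between C-3 and C-4; a chloro group at C-2.
Assembling the pieces gives 2-chlorooct-3-yne.

2-chlorooct-3-yne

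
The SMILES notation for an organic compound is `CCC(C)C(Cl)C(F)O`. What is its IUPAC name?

The longest chain bearing the –OH group is 5 carbons long (pentane).
The principal characteristic group is an alcohol (–OH), named with the suffix -ol.
Choose the numbering such that numbering from this end puts the hydroxyl group at C-1 rather than C-5.
That gives the hydroxyl at C-1; a chloro group at C-2; a fluoro group at C-1; a methyl group at C-3.
The substituents are ordered alphabetically, ignoring any di-/tri- multipliers.
Putting it together: 2-chloro-1-fluoro-3-methylpentan-1-ol.

2-chloro-1-fluoro-3-methylpentan-1-ol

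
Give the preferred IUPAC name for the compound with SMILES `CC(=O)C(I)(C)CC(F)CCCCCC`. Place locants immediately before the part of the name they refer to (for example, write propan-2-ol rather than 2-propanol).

The longest carbon chain that includes the carbonyl has 11 carbons, so the parent hydride is undecane.
A ketone (C=O on an internal carbon) is the principal characteristic group, giving the suffix -one.
The numbering direction is chosen so that numbering from this end puts the carbonyl group at C-2 rather than C-10.
This places the carbonyl at C-2; a fluoro group at C-5; an iodo group at C-3; a methyl group at C-3.
The substituents are ordered alphabetically, ignoring any di-/tri- multipliers.
Putting it together: 5-fluoro-3-iodo-3-methylundecan-2-one.

5-fluoro-3-iodo-3-methylundecan-2-one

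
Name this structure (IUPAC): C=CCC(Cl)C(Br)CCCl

Counting along the main chain through the multiple bond gives 7 carbons: the parent is heptane.
There is one C=C double bond, indicated by the ending -ene.
The numbering direction is chosen so that numbering from this end puts the double bond at C-1 rather than C-6.
That gives the double bond between C-1 and C-2; a bromo group at C-5; chloro groups at C-4 and C-7.
The substituents are ordered alphabetically, ignoring any di-/tri- multipliers.
The name is 5-bromo-4,7-dichlorohept-1-ene.

5-bromo-4,7-dichlorohept-1-ene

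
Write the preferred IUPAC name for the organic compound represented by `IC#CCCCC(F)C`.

Counting along the main chain through the multiple bond gives 7 carbons: the parent is heptane.
There is one C≡C triple bond, indicated by the ending -yne.
The numbering direction is chosen so that numbering from this end puts the triple bond at C-1 rather than C-6.
With this numbering: the triple bond between C-1 and C-2; a fluoro group at C-6; an iodo group at C-1.
Substituent prefixes are cited in alphabetical order (multiplying prefixes like di-/tri- are ignored for ordering).
The name is 6-fluoro-1-iodohept-1-yne.

6-fluoro-1-iodohept-1-yne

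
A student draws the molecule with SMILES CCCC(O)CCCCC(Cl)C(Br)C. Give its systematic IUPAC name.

The longest chain bearing the –OH group is 11 carbons long (undecane).
An alcohol (–OH) is the principal characteristic group, giving the suffix -ol.
Number the chain so that numbering from this end puts the hydroxyl group at C-4 rather than C-8.
This places the hydroxyl at C-4; a bromo group at C-10; a chloro group at C-9.
The substituents are ordered alphabetically, ignoring any di-/tri- multipliers.
The name is 10-bromo-9-chloroundecan-4-ol.

10-bromo-9-chloroundecan-4-ol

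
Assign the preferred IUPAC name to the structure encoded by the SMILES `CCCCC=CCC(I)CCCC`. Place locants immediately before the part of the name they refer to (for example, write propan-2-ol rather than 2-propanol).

8-iodododec-5-ene

The longest carbon chain that includes the multiple bond has 12 carbons, so the parent hydride is dodecane.
A C=C double bond in the chain gives the infix -ene-.
Choose the numbering such that numbering from this end puts the double bond at C-5 rather than C-7.
That gives the double bond between C-5 and C-6; an iodo group at C-8.
Assembling the pieces gives 8-iodododec-5-ene.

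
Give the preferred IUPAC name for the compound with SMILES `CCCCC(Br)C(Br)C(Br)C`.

2,3,4-tribromooctane

The longest continuous carbon chain has 8 atoms, so the parent hydride is octane.
Choose the numbering such that the substituent locant set {2,3,4} is lower than {5,6,7} at the first point of difference.
That gives bromo groups at C-2 and C-3 and C-4.
Putting it together: 2,3,4-tribromooctane.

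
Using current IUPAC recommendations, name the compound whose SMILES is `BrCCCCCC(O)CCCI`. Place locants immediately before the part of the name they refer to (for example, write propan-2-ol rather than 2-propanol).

9-bromo-1-iodononan-4-ol

Counting along the main chain through the –OH group gives 9 carbons: the parent is nonane.
The principal characteristic group is an alcohol (–OH), named with the suffix -ol.
Choose the numbering such that numbering from this end puts the hydroxyl group at C-4 rather than C-6.
With this numbering: the hydroxyl at C-4; a bromo group at C-9; an iodo group at C-1.
Substituent prefixes are cited in alphabetical order (multiplying prefixes like di-/tri- are ignored for ordering).
The name is 9-bromo-1-iodononan-4-ol.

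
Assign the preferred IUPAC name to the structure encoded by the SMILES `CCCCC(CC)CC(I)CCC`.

The parent chain contains 10 carbons (decane).
Number the chain so that the substituent locant set {4,6} is lower than {5,7} at the first point of difference.
With this numbering: an ethyl group at C-6; an iodo group at C-4.
The substituents are ordered alphabetically, ignoring any di-/tri- multipliers.
Putting it together: 6-ethyl-4-iododecane.

6-ethyl-4-iododecane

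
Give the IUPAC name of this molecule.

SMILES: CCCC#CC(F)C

2-fluorohept-3-yne

Counting along the main chain through the multiple bond gives 7 carbons: the parent is heptane.
A C≡C triple bond in the chain gives the infix -yne-.
The numbering direction is chosen so that numbering from this end puts the triple bond at C-3 rather than C-4.
With this numbering: the triple bond between C-3 and C-4; a fluoro group at C-2.
The name is 2-fluorohept-3-yne.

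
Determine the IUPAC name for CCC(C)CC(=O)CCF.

The longest chain bearing the carbonyl is 7 carbons long (heptane).
The principal characteristic group is a ketone (C=O on an internal carbon), named with the suffix -one.
The numbering direction is chosen so that numbering from this end puts the carbonyl group at C-3 rather than C-5.
That gives the carbonyl at C-3; a fluoro group at C-1; a methyl group at C-5.
Prefixes are listed alphabetically: fluoro, methyl.
Putting it together: 1-fluoro-5-methylheptan-3-one.

1-fluoro-5-methylheptan-3-one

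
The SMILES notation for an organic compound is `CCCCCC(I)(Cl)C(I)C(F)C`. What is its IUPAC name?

4-chloro-2-fluoro-3,4-diiodononane

The longest carbon chain is 9 atoms: the parent is nonane.
Choose the numbering such that the substituent locant set {2,3,4,4} is lower than {6,6,7,8} at the first point of difference.
That gives a chloro group at C-4; a fluoro group at C-2; iodo groups at C-3 and C-4.
The substituents are ordered alphabetically, ignoring any di-/tri- multipliers.
Putting it together: 4-chloro-2-fluoro-3,4-diiodononane.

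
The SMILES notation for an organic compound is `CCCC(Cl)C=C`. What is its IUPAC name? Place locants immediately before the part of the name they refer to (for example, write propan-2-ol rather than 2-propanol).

3-chlorohex-1-ene

Counting along the main chain through the multiple bond gives 6 carbons: the parent is hexane.
The chain contains a C=C double bond, so the unsaturation ending is -ene.
The numbering direction is chosen so that numbering from this end puts the double bond at C-1 rather than C-5.
With this numbering: the double bond between C-1 and C-2; a chloro group at C-3.
Assembling the pieces gives 3-chlorohex-1-ene.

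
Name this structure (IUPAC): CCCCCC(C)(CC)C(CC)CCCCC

6,7-diethyl-6-methyldodecane

The longest continuous carbon chain has 12 atoms, so the parent hydride is dodecane.
The numbering direction is chosen so that the substituent locant set {6,6,7} is lower than {6,7,7} at the first point of difference.
With this numbering: ethyl groups at C-6 and C-7; a methyl group at C-6.
Substituent prefixes are cited in alphabetical order (multiplying prefixes like di-/tri- are ignored for ordering).
The name is 6,7-diethyl-6-methyldodecane.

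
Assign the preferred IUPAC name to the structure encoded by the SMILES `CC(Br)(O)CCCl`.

2-bromo-4-chlorobutan-2-ol

Counting along the main chain through the –OH group gives 4 carbons: the parent is butane.
The highest-priority functional group is an alcohol (–OH), so the name ends in -ol.
The numbering direction is chosen so that numbering from this end puts the hydroxyl group at C-2 rather than C-3.
With this numbering: the hydroxyl at C-2; a bromo group at C-2; a chloro group at C-4.
Prefixes are listed alphabetically: bromo, chloro.
Assembling the pieces gives 2-bromo-4-chlorobutan-2-ol.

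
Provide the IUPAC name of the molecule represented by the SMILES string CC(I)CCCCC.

The longest carbon chain is 7 atoms: the parent is heptane.
The numbering direction is chosen so that the substituent locant set {2} is lower than {6} at the first point of difference.
That gives an iodo group at C-2.
Putting it together: 2-iodoheptane.

2-iodoheptane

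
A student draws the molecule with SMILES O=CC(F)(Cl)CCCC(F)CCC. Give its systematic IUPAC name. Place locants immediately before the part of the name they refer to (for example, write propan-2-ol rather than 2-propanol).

The longest carbon chain that includes the –CHO group has 9 carbons, so the parent hydride is nonane.
The highest-priority functional group is an aldehyde (terminal –CHO), so the name ends in -al.
Number the chain so that the aldehyde carbon is C-1 by definition.
With this numbering: a chloro group at C-2; fluoro groups at C-2 and C-6.
Prefixes are listed alphabetically: chloro, fluoro.
The name is 2-chloro-2,6-difluorononanal.

2-chloro-2,6-difluorononanal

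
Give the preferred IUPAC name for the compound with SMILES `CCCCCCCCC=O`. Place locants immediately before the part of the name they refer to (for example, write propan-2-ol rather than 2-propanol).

nonanal

The longest chain bearing the –CHO group is 9 carbons long (nonane).
An aldehyde (terminal –CHO) is the principal characteristic group, giving the suffix -al.
The numbering direction is chosen so that the aldehyde carbon is C-1 by definition.
Putting it together: nonanal.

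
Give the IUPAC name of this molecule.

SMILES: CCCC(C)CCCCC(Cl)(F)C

2-chloro-2-fluoro-7-methyldecane

The longest continuous carbon chain has 10 atoms, so the parent hydride is decane.
Choose the numbering such that the substituent locant set {2,2,7} is lower than {4,9,9} at the first point of difference.
With this numbering: a chloro group at C-2; a fluoro group at C-2; a methyl group at C-7.
The substituents are ordered alphabetically, ignoring any di-/tri- multipliers.
The name is 2-chloro-2-fluoro-7-methyldecane.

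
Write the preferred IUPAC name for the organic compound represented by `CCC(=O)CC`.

The longest carbon chain that includes the carbonyl has 5 carbons, so the parent hydride is pentane.
The highest-priority functional group is a ketone (C=O on an internal carbon), so the name ends in -one.
Both numbering directions give the same locant set; either may be used.
This places the carbonyl at C-3.
Putting it together: pentan-3-one.

pentan-3-one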